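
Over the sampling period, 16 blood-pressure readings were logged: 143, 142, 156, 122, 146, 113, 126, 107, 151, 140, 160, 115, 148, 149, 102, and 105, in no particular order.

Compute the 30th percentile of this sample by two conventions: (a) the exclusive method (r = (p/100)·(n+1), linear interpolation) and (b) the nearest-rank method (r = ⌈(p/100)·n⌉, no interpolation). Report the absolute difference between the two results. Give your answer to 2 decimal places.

Sorted: 102, 105, 107, 113, 115, 122, 126, 140, 142, 143, 146, 148, 149, 151, 156, 160.
n = 16.
(a) r = 5.1; between ranks 5 (115) and 6 (122): 115.7.
(b) the nearest-rank method: rank 5 → 115.
|115.7 − 115| = 0.7.

0.70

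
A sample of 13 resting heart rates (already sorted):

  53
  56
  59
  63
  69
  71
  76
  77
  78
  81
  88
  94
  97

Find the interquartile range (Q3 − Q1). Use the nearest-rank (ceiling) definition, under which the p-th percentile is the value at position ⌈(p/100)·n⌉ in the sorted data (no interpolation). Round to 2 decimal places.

n = 13.
P25: rank ⌈25/100·13⌉ = 4 → 63.
P75: rank ⌈75/100·13⌉ = 10 → 81.
Difference: 81 − 63 = 18.

18.00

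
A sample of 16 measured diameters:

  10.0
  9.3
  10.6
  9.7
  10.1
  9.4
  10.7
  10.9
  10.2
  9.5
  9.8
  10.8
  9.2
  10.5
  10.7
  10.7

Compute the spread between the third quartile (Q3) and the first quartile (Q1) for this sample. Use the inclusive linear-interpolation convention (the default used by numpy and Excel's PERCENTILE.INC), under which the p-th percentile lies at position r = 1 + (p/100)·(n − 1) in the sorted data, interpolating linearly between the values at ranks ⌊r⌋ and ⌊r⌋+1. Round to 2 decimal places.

1.05

Sorted: 9.2, 9.3, 9.4, 9.5, 9.7, 9.8, 10.0, 10.1, 10.2, 10.5, 10.6, 10.7, 10.7, 10.7, 10.8, 10.9.
n = 16.
P25: r = 4.75; ranks 4–5 are 9.5, 9.7; interpolating gives 9.65.
P75: r = 12.25; ranks 12–13 are 10.7, 10.7; interpolating gives 10.7.
Difference: 10.7 − 9.65 = 1.05.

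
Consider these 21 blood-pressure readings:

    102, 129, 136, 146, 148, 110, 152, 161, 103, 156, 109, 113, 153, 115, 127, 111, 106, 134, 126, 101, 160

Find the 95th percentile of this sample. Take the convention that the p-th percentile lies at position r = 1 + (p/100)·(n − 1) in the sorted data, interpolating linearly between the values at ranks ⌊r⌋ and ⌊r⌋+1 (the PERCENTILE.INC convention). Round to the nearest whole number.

Sorted: 101, 102, 103, 106, 109, 110, 111, 113, 115, 126, 127, 129, 134, 136, 146, 148, 152, 153, 156, 160, 161.
n = 21.
r = 1 + (95/100)·(21 − 1) = 1 + 19 = 20.
r is an integer, so P95 is the value at rank 20: 160.

160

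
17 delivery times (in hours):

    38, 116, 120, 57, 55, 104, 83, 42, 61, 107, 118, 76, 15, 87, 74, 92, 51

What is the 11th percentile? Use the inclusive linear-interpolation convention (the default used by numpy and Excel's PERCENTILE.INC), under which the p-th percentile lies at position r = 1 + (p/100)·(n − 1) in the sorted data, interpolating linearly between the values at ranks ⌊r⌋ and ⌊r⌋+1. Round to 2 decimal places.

Sorted: 15, 38, 42, 51, 55, 57, 61, 74, 76, 83, 87, 92, 104, 107, 116, 118, 120.
n = 17.
r = 1 + (11/100)·(17 − 1) = 1 + 1.76 = 2.76.
Rank 2 is 38 and rank 3 is 42.
Interpolate: 38 + 0.76·(42 − 38) = 38 + 0.76·4 = 41.04.

41.04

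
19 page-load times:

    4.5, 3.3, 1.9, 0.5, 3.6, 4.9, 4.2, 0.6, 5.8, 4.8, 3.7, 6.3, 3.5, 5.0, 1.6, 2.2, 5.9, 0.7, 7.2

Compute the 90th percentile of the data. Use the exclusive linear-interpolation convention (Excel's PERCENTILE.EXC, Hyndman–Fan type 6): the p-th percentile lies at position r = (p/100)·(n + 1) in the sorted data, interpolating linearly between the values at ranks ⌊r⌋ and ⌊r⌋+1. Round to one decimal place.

6.3

Sorted: 0.5, 0.6, 0.7, 1.6, 1.9, 2.2, 3.3, 3.5, 3.6, 3.7, 4.2, 4.5, 4.8, 4.9, 5.0, 5.8, 5.9, 6.3, 7.2.
n = 19.
r = (90/100)·(19 + 1) = 18.
r is an integer, so P90 is the value at rank 18: 6.3.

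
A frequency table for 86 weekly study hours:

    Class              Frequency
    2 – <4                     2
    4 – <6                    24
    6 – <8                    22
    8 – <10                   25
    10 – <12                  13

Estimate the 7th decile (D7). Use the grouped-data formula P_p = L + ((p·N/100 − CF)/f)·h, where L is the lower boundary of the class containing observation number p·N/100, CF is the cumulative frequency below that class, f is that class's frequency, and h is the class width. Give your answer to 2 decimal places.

N = 86; target position k = 70/100 · 86 = 60.2.
Cumulative frequencies: 2, 26, 48, 73, 86.
Observation 60.2 falls in the class 8 – <10.
L = 8, CF = 48, f = 25, h = 2.
P70 = 8 + ((60.2 − 48)/25)·2 = 8 + 0.976 = 8.976.

8.98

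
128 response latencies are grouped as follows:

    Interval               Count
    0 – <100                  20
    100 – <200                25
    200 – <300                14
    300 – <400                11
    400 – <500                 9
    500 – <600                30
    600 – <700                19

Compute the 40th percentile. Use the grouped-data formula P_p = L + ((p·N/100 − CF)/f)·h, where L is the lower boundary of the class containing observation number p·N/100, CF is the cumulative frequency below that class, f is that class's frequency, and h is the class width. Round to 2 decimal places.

N = 128; target position k = 40/100 · 128 = 51.2.
Cumulative frequencies: 20, 45, 59, 70, 79, 109, 128.
Observation 51.2 falls in the class 200 – <300.
L = 200, CF = 45, f = 14, h = 100.
P40 = 200 + ((51.2 − 45)/14)·100 = 200 + 44.2857 = 244.286.

244.29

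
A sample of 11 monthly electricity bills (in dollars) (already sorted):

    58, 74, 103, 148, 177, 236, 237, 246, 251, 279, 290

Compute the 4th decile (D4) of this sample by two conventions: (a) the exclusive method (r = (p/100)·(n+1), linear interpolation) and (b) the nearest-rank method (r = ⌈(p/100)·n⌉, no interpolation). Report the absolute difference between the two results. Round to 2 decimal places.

5.80

n = 11.
(a) r = 4.8; between ranks 4 (148) and 5 (177): 171.2.
(b) the nearest-rank method: rank 5 → 177.
|171.2 − 177| = 5.8.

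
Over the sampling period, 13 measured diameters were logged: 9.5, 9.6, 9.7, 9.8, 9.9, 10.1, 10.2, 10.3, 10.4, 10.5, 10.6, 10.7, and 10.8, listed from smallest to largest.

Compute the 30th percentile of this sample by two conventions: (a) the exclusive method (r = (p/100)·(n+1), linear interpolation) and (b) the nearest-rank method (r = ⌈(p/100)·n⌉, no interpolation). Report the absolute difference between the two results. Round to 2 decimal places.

0.02

n = 13.
(a) r = 4.2; between ranks 4 (9.8) and 5 (9.9): 9.82.
(b) the nearest-rank method: rank 4 → 9.8.
|9.82 − 9.8| = 0.02.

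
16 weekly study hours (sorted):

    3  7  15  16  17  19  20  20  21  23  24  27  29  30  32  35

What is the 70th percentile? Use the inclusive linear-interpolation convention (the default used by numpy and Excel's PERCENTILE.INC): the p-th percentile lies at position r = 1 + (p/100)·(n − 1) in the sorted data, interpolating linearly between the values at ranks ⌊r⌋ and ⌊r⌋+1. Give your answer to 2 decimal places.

25.50

n = 16.
r = 1 + (70/100)·(16 − 1) = 1 + 10.5 = 11.5.
Rank 11 is 24 and rank 12 is 27.
Interpolate: 24 + 0.5·(27 − 24) = 24 + 0.5·3 = 25.5.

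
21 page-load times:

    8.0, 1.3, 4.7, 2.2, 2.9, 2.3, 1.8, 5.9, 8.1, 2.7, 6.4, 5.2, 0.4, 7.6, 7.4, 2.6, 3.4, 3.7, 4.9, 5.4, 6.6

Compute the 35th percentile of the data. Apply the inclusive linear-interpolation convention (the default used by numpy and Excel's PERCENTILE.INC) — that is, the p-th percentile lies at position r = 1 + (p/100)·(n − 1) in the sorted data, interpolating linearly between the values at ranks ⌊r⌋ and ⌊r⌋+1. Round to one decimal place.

Sorted: 0.4, 1.3, 1.8, 2.2, 2.3, 2.6, 2.7, 2.9, 3.4, 3.7, 4.7, 4.9, 5.2, 5.4, 5.9, 6.4, 6.6, 7.4, 7.6, 8.0, 8.1.
n = 21.
r = 1 + (35/100)·(21 − 1) = 1 + 7 = 8.
r is an integer, so P35 is the value at rank 8: 2.9.

2.9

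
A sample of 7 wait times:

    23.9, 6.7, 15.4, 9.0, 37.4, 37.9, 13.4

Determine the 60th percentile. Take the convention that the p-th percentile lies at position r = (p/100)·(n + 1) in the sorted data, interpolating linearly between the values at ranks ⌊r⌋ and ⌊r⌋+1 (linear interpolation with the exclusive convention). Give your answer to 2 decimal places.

Sorted: 6.7, 9.0, 13.4, 15.4, 23.9, 37.4, 37.9.
n = 7.
r = (60/100)·(7 + 1) = 4.8.
Rank 4 is 15.4 and rank 5 is 23.9.
Interpolate: 15.4 + 0.8·(23.9 − 15.4) = 15.4 + 0.8·8.5 = 22.2.

22.20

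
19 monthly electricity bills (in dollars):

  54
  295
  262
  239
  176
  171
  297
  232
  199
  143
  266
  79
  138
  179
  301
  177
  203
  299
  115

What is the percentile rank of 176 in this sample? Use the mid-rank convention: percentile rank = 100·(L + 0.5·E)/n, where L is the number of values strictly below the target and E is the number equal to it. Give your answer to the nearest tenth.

34.2

Sorted: 54, 79, 115, 138, 143, 171, 176, 177, 179, 199, 203, 232, 239, 262, 266, 295, 297, 299, 301.
Count below 176: L = 6; count equal: E = 1; n = 19.
Percentile rank = 100·(6 + 0.5·1)/19 = 100·6.5/19 = 34.21.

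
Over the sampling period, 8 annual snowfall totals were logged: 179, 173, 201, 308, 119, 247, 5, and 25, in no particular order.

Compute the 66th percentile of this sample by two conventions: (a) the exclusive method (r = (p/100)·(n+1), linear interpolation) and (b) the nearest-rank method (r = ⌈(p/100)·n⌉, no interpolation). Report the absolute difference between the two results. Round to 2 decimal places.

1.32

Sorted: 5, 25, 119, 173, 179, 201, 247, 308.
n = 8.
(a) r = 5.94; between ranks 5 (179) and 6 (201): 199.68.
(b) the nearest-rank method: rank 6 → 201.
|199.68 − 201| = 1.32.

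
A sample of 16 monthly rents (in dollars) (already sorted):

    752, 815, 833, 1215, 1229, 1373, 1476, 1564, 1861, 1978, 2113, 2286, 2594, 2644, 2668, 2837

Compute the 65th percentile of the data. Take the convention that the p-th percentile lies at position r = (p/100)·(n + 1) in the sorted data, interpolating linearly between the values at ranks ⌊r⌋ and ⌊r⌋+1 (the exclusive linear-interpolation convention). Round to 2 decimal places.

n = 16.
r = (65/100)·(16 + 1) = 11.05.
Rank 11 is 2113 and rank 12 is 2286.
Interpolate: 2113 + 0.05·(2286 − 2113) = 2113 + 0.05·173 = 2121.65.

2121.65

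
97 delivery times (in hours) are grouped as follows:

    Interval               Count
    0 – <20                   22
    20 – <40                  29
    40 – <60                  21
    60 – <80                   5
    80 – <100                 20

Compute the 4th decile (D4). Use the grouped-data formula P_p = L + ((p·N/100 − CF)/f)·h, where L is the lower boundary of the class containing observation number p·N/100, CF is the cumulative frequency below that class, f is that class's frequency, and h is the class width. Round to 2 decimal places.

N = 97; target position k = 40/100 · 97 = 38.8.
Cumulative frequencies: 22, 51, 72, 77, 97.
Observation 38.8 falls in the class 20 – <40.
L = 20, CF = 22, f = 29, h = 20.
P40 = 20 + ((38.8 − 22)/29)·20 = 20 + 11.5862 = 31.5862.

31.59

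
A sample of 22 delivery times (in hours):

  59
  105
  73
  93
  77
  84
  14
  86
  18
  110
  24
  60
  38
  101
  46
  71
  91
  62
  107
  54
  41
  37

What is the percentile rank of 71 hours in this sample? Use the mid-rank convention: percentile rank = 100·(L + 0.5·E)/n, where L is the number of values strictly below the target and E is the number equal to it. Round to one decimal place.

52.3

Sorted: 14, 18, 24, 37, 38, 41, 46, 54, 59, 60, 62, 71, 73, 77, 84, 86, 91, 93, 101, 105, 107, 110.
Count below 71: L = 11; count equal: E = 1; n = 22.
Percentile rank = 100·(11 + 0.5·1)/22 = 100·11.5/22 = 52.27.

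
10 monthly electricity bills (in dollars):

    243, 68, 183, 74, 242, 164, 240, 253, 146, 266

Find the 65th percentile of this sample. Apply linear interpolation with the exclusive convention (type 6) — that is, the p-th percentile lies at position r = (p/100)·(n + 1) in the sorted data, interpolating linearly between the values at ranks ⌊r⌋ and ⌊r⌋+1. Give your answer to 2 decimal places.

242.15

Sorted: 68, 74, 146, 164, 183, 240, 242, 243, 253, 266.
n = 10.
r = (65/100)·(10 + 1) = 7.15.
Rank 7 is 242 and rank 8 is 243.
Interpolate: 242 + 0.15·(243 − 242) = 242 + 0.15·1 = 242.15.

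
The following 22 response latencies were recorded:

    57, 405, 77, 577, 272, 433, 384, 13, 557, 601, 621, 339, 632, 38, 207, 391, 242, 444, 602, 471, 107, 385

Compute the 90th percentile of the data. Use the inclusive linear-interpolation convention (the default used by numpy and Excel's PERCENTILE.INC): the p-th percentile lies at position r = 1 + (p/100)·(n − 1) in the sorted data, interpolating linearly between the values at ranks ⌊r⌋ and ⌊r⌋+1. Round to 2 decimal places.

Sorted: 13, 38, 57, 77, 107, 207, 242, 272, 339, 384, 385, 391, 405, 433, 444, 471, 557, 577, 601, 602, 621, 632.
n = 22.
r = 1 + (90/100)·(22 − 1) = 1 + 18.9 = 19.9.
Rank 19 is 601 and rank 20 is 602.
Interpolate: 601 + 0.9·(602 − 601) = 601 + 0.9·1 = 601.9.

601.90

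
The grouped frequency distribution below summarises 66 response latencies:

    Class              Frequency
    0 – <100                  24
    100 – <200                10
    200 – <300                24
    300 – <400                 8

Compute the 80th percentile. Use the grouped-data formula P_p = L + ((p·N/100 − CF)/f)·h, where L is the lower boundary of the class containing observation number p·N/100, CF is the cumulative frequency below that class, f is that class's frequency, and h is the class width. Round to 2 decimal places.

N = 66; target position k = 80/100 · 66 = 52.8.
Cumulative frequencies: 24, 34, 58, 66.
Observation 52.8 falls in the class 200 – <300.
L = 200, CF = 34, f = 24, h = 100.
P80 = 200 + ((52.8 − 34)/24)·100 = 200 + 78.3333 = 278.333.

278.33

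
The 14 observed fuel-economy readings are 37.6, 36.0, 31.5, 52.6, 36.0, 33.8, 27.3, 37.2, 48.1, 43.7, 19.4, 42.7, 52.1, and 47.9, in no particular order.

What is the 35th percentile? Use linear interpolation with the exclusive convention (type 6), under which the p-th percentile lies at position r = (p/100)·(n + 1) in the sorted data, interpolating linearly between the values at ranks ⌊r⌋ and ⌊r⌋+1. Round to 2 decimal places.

36.00

Sorted: 19.4, 27.3, 31.5, 33.8, 36.0, 36.0, 37.2, 37.6, 42.7, 43.7, 47.9, 48.1, 52.1, 52.6.
n = 14.
r = (35/100)·(14 + 1) = 5.25.
Rank 5 is 36.0 and rank 6 is 36.0.
Interpolate: 36.0 + 0.25·(36.0 − 36.0) = 36.0 + 0.25·0 = 36.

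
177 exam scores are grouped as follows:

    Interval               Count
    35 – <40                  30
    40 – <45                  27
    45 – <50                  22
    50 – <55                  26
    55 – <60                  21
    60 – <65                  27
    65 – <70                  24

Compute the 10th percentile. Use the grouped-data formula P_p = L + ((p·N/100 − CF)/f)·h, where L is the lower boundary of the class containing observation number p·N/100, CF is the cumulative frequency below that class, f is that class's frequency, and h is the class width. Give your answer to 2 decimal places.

N = 177; target position k = 10/100 · 177 = 17.7.
Cumulative frequencies: 30, 57, 79, 105, 126, 153, 177.
Observation 17.7 falls in the class 35 – <40.
L = 35, CF = 0, f = 30, h = 5.
P10 = 35 + ((17.7 − 0)/30)·5 = 35 + 2.95 = 37.95.

37.95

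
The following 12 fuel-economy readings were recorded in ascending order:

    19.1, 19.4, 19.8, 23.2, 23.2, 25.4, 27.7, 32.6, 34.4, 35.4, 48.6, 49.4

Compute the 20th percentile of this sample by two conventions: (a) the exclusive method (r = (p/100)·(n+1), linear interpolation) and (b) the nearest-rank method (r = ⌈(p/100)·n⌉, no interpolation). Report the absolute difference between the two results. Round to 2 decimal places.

0.16

n = 12.
(a) r = 2.6; between ranks 2 (19.4) and 3 (19.8): 19.64.
(b) the nearest-rank method: rank 3 → 19.8.
|19.64 − 19.8| = 0.16.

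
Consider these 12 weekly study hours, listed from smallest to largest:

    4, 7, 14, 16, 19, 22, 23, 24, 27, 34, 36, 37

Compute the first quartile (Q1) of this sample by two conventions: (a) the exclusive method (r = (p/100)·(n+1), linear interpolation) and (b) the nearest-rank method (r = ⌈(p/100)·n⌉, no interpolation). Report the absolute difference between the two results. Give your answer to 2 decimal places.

0.50

n = 12.
(a) r = 3.25; between ranks 3 (14) and 4 (16): 14.5.
(b) the nearest-rank method: rank 3 → 14.
|14.5 − 14| = 0.5.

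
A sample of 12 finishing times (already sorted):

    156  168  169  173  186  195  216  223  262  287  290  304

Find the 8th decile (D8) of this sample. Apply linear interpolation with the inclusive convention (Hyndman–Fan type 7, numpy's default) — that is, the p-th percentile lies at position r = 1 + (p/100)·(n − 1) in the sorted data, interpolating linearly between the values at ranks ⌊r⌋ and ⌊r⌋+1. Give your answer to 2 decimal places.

282.00

n = 12.
r = 1 + (80/100)·(12 − 1) = 1 + 8.8 = 9.8.
Rank 9 is 262 and rank 10 is 287.
Interpolate: 262 + 0.8·(287 − 262) = 262 + 0.8·25 = 282.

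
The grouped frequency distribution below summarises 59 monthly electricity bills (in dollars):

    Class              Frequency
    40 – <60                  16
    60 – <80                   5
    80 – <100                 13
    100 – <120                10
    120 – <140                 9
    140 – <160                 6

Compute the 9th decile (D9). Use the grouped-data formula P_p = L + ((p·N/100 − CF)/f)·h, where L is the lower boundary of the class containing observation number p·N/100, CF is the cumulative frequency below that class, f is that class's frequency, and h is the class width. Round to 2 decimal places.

N = 59; target position k = 90/100 · 59 = 53.1.
Cumulative frequencies: 16, 21, 34, 44, 53, 59.
Observation 53.1 falls in the class 140 – <160.
L = 140, CF = 53, f = 6, h = 20.
P90 = 140 + ((53.1 − 53)/6)·20 = 140 + 0.333333 = 140.333.

140.33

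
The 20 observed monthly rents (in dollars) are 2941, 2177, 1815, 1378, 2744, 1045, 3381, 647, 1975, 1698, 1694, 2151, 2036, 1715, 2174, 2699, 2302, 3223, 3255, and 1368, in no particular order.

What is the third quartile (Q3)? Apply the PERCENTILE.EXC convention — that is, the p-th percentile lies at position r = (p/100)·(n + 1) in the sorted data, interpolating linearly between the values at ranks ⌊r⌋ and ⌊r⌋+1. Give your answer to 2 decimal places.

Sorted: 647, 1045, 1368, 1378, 1694, 1698, 1715, 1815, 1975, 2036, 2151, 2174, 2177, 2302, 2699, 2744, 2941, 3223, 3255, 3381.
n = 20.
r = (75/100)·(20 + 1) = 15.75.
Rank 15 is 2699 and rank 16 is 2744.
Interpolate: 2699 + 0.75·(2744 − 2699) = 2699 + 0.75·45 = 2732.75.

2732.75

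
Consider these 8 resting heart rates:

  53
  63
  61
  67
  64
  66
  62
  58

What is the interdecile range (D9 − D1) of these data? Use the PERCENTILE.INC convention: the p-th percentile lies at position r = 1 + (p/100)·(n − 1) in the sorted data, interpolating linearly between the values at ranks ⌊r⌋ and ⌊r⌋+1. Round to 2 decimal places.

9.80

Sorted: 53, 58, 61, 62, 63, 64, 66, 67.
n = 8.
P10: r = 1.7; ranks 1–2 are 53, 58; interpolating gives 56.5.
P90: r = 7.3; ranks 7–8 are 66, 67; interpolating gives 66.3.
Difference: 66.3 − 56.5 = 9.8.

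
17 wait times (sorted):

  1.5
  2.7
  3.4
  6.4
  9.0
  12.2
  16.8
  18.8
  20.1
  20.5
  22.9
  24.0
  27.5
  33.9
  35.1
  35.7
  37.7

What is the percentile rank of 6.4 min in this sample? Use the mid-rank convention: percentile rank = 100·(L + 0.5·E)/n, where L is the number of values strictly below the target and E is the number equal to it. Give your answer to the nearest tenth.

Count below 6.4: L = 3; count equal: E = 1; n = 17.
Percentile rank = 100·(3 + 0.5·1)/17 = 100·3.5/17 = 20.59.

20.6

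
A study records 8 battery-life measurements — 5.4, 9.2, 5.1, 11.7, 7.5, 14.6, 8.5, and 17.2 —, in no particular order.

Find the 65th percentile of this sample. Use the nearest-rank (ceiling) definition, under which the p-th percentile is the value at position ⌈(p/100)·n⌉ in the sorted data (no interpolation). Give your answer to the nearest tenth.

11.7

Sorted: 5.1, 5.4, 7.5, 8.5, 9.2, 11.7, 14.6, 17.2.
n = 8.
Position = ⌈65/100 · 8⌉ = ⌈5.2⌉ = 6.
The value at rank 6 is 11.7.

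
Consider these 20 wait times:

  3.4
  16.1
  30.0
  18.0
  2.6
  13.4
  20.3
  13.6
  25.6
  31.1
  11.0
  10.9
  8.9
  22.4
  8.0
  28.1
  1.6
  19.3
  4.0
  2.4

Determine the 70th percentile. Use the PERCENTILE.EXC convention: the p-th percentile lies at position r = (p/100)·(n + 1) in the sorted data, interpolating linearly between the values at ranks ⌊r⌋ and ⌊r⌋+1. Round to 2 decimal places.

20.00

Sorted: 1.6, 2.4, 2.6, 3.4, 4.0, 8.0, 8.9, 10.9, 11.0, 13.4, 13.6, 16.1, 18.0, 19.3, 20.3, 22.4, 25.6, 28.1, 30.0, 31.1.
n = 20.
r = (70/100)·(20 + 1) = 14.7.
Rank 14 is 19.3 and rank 15 is 20.3.
Interpolate: 19.3 + 0.7·(20.3 − 19.3) = 19.3 + 0.7·1 = 20.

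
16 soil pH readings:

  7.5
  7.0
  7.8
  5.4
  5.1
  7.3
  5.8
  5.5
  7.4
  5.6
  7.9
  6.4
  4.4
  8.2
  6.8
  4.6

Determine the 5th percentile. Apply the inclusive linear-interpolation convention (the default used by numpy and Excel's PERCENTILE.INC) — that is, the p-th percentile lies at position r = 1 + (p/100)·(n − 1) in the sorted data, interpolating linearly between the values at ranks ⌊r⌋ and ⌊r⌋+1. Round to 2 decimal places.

Sorted: 4.4, 4.6, 5.1, 5.4, 5.5, 5.6, 5.8, 6.4, 6.8, 7.0, 7.3, 7.4, 7.5, 7.8, 7.9, 8.2.
n = 16.
r = 1 + (5/100)·(16 − 1) = 1 + 0.75 = 1.75.
Rank 1 is 4.4 and rank 2 is 4.6.
Interpolate: 4.4 + 0.75·(4.6 − 4.4) = 4.4 + 0.75·0.2 = 4.55.

4.55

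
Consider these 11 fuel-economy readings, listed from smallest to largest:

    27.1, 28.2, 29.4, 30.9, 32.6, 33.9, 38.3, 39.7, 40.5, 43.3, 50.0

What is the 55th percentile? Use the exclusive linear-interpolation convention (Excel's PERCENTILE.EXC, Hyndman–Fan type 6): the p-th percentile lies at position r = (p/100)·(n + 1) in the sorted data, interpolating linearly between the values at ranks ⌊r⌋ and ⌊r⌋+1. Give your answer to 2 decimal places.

36.54

n = 11.
r = (55/100)·(11 + 1) = 6.6.
Rank 6 is 33.9 and rank 7 is 38.3.
Interpolate: 33.9 + 0.6·(38.3 − 33.9) = 33.9 + 0.6·4.4 = 36.54.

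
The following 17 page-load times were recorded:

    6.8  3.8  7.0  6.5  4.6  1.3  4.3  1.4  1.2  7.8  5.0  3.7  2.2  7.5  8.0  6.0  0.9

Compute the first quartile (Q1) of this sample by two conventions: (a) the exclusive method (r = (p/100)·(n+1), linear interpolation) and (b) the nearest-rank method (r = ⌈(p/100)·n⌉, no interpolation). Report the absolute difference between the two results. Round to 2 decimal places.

0.40

Sorted: 0.9, 1.2, 1.3, 1.4, 2.2, 3.7, 3.8, 4.3, 4.6, 5.0, 6.0, 6.5, 6.8, 7.0, 7.5, 7.8, 8.0.
n = 17.
(a) r = 4.5; between ranks 4 (1.4) and 5 (2.2): 1.8.
(b) the nearest-rank method: rank 5 → 2.2.
|1.8 − 2.2| = 0.4.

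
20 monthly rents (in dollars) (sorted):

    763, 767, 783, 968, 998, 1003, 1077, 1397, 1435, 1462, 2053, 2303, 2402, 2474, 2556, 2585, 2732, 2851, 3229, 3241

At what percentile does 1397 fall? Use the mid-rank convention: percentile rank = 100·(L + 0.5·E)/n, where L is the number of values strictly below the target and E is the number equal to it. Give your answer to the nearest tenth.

37.5

Count below 1397: L = 7; count equal: E = 1; n = 20.
Percentile rank = 100·(7 + 0.5·1)/20 = 100·7.5/20 = 37.5.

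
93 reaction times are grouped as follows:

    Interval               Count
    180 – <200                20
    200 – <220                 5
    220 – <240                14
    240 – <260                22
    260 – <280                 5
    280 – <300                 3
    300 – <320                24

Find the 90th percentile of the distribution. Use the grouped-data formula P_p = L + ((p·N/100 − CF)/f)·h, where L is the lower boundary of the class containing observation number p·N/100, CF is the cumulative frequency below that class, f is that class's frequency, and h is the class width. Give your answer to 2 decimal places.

N = 93; target position k = 90/100 · 93 = 83.7.
Cumulative frequencies: 20, 25, 39, 61, 66, 69, 93.
Observation 83.7 falls in the class 300 – <320.
L = 300, CF = 69, f = 24, h = 20.
P90 = 300 + ((83.7 − 69)/24)·20 = 300 + 12.25 = 312.25.

312.25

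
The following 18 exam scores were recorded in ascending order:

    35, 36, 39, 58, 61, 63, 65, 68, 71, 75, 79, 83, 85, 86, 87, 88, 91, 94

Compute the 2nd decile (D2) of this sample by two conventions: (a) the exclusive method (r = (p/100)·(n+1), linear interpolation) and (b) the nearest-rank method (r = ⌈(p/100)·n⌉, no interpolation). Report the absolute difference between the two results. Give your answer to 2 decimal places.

n = 18.
(a) r = 3.8; between ranks 3 (39) and 4 (58): 54.2.
(b) the nearest-rank method: rank 4 → 58.
|54.2 − 58| = 3.8.

3.80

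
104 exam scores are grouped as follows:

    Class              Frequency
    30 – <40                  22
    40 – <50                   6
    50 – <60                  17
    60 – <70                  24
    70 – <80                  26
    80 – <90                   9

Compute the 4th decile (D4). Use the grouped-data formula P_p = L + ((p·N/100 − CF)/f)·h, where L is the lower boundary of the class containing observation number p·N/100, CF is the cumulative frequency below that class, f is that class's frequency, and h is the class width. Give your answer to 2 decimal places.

N = 104; target position k = 40/100 · 104 = 41.6.
Cumulative frequencies: 22, 28, 45, 69, 95, 104.
Observation 41.6 falls in the class 50 – <60.
L = 50, CF = 28, f = 17, h = 10.
P40 = 50 + ((41.6 − 28)/17)·10 = 50 + 8 = 58.

58.00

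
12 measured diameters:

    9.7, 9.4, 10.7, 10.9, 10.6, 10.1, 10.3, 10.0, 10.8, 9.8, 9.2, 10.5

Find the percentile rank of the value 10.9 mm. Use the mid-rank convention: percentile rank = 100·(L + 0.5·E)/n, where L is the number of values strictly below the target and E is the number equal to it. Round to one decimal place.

95.8

Sorted: 9.2, 9.4, 9.7, 9.8, 10.0, 10.1, 10.3, 10.5, 10.6, 10.7, 10.8, 10.9.
Count below 10.9: L = 11; count equal: E = 1; n = 12.
Percentile rank = 100·(11 + 0.5·1)/12 = 100·11.5/12 = 95.83.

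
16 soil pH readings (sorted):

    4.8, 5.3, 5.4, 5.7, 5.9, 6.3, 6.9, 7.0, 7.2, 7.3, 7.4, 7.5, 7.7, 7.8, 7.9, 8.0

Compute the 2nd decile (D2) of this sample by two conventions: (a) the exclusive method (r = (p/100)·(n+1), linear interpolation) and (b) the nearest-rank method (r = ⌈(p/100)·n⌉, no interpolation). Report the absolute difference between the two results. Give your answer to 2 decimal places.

0.18

n = 16.
(a) r = 3.4; between ranks 3 (5.4) and 4 (5.7): 5.52.
(b) the nearest-rank method: rank 4 → 5.7.
|5.52 − 5.7| = 0.18.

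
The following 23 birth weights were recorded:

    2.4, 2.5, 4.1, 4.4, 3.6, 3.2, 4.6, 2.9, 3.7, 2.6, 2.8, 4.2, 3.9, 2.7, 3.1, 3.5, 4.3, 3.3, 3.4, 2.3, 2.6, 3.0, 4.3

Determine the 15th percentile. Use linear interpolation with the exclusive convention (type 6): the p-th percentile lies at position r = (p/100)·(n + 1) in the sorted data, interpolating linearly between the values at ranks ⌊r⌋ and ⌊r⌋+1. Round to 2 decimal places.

2.56

Sorted: 2.3, 2.4, 2.5, 2.6, 2.6, 2.7, 2.8, 2.9, 3.0, 3.1, 3.2, 3.3, 3.4, 3.5, 3.6, 3.7, 3.9, 4.1, 4.2, 4.3, 4.3, 4.4, 4.6.
n = 23.
r = (15/100)·(23 + 1) = 3.6.
Rank 3 is 2.5 and rank 4 is 2.6.
Interpolate: 2.5 + 0.6·(2.6 − 2.5) = 2.5 + 0.6·0.1 = 2.56.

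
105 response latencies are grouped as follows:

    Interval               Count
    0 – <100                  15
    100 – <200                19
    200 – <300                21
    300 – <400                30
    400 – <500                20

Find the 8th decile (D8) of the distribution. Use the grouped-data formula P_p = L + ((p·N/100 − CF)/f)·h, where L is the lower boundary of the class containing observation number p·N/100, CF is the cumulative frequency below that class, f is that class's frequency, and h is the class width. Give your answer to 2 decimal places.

396.67

N = 105; target position k = 80/100 · 105 = 84.
Cumulative frequencies: 15, 34, 55, 85, 105.
Observation 84 falls in the class 300 – <400.
L = 300, CF = 55, f = 30, h = 100.
P80 = 300 + ((84 − 55)/30)·100 = 300 + 96.6667 = 396.667.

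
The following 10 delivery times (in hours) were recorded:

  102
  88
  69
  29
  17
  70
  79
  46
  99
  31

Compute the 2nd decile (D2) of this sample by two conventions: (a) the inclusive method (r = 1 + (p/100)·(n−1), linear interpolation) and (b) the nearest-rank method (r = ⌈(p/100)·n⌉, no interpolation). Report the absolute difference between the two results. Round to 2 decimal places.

1.60

Sorted: 17, 29, 31, 46, 69, 70, 79, 88, 99, 102.
n = 10.
(a) r = 2.8; between ranks 2 (29) and 3 (31): 30.6.
(b) the nearest-rank method: rank 2 → 29.
|30.6 − 29| = 1.6.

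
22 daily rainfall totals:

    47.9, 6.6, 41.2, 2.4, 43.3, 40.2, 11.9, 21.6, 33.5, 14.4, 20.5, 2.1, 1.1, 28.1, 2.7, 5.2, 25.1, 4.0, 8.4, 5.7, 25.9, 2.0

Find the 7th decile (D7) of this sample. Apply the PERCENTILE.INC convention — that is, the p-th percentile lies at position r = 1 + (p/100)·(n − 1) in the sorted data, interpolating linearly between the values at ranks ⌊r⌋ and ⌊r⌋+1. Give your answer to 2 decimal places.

25.66

Sorted: 1.1, 2.0, 2.1, 2.4, 2.7, 4.0, 5.2, 5.7, 6.6, 8.4, 11.9, 14.4, 20.5, 21.6, 25.1, 25.9, 28.1, 33.5, 40.2, 41.2, 43.3, 47.9.
n = 22.
r = 1 + (70/100)·(22 − 1) = 1 + 14.7 = 15.7.
Rank 15 is 25.1 and rank 16 is 25.9.
Interpolate: 25.1 + 0.7·(25.9 − 25.1) = 25.1 + 0.7·0.8 = 25.66.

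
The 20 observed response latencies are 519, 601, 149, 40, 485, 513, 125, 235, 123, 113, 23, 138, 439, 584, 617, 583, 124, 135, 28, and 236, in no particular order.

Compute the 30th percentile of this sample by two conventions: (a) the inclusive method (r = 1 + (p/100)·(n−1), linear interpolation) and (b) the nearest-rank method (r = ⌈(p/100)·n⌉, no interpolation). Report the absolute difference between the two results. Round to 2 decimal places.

0.70

Sorted: 23, 28, 40, 113, 123, 124, 125, 135, 138, 149, 235, 236, 439, 485, 513, 519, 583, 584, 601, 617.
n = 20.
(a) r = 6.7; between ranks 6 (124) and 7 (125): 124.7.
(b) the nearest-rank method: rank 6 → 124.
|124.7 − 124| = 0.7.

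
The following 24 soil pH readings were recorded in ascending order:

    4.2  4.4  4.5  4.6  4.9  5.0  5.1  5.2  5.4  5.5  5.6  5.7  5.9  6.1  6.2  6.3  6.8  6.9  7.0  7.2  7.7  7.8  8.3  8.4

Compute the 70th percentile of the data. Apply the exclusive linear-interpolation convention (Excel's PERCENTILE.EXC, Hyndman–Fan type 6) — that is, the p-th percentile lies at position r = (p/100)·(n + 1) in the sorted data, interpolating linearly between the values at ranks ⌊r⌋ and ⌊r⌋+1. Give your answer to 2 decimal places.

6.85

n = 24.
r = (70/100)·(24 + 1) = 17.5.
Rank 17 is 6.8 and rank 18 is 6.9.
Interpolate: 6.8 + 0.5·(6.9 − 6.8) = 6.8 + 0.5·0.1 = 6.85.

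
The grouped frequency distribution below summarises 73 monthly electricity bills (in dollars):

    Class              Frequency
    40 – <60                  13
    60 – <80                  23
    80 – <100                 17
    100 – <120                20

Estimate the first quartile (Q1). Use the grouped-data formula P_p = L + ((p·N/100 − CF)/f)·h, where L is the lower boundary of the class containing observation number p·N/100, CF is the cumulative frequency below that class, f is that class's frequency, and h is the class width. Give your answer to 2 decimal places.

64.57

N = 73; target position k = 25/100 · 73 = 18.25.
Cumulative frequencies: 13, 36, 53, 73.
Observation 18.25 falls in the class 60 – <80.
L = 60, CF = 13, f = 23, h = 20.
P25 = 60 + ((18.25 − 13)/23)·20 = 60 + 4.56522 = 64.5652.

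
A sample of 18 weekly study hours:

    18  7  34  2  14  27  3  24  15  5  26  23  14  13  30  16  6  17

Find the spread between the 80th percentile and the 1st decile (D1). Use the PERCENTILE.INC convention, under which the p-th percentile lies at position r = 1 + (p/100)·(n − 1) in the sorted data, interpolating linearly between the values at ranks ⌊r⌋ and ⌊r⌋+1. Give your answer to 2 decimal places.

Sorted: 2, 3, 5, 6, 7, 13, 14, 14, 15, 16, 17, 18, 23, 24, 26, 27, 30, 34.
n = 18.
P10: r = 2.7; ranks 2–3 are 3, 5; interpolating gives 4.4.
P80: r = 14.6; ranks 14–15 are 24, 26; interpolating gives 25.2.
Difference: 25.2 − 4.4 = 20.8.

20.80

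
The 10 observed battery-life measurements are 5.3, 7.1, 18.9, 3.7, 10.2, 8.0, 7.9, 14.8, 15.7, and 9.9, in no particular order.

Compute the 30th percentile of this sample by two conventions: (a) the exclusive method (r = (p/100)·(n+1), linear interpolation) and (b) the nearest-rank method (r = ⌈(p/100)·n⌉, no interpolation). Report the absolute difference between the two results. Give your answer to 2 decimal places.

0.24

Sorted: 3.7, 5.3, 7.1, 7.9, 8.0, 9.9, 10.2, 14.8, 15.7, 18.9.
n = 10.
(a) r = 3.3; between ranks 3 (7.1) and 4 (7.9): 7.34.
(b) the nearest-rank method: rank 3 → 7.1.
|7.34 − 7.1| = 0.24.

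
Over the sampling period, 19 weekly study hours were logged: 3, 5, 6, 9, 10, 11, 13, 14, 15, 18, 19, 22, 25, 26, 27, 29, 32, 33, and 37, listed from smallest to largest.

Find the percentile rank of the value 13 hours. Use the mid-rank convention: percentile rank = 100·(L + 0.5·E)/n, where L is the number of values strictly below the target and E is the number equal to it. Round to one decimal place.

34.2

Count below 13: L = 6; count equal: E = 1; n = 19.
Percentile rank = 100·(6 + 0.5·1)/19 = 100·6.5/19 = 34.21.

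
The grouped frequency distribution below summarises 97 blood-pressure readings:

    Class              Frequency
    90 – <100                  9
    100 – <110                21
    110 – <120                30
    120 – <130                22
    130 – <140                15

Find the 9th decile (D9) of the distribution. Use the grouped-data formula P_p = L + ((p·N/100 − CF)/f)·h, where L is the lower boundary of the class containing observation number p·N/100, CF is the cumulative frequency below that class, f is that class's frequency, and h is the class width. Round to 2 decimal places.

N = 97; target position k = 90/100 · 97 = 87.3.
Cumulative frequencies: 9, 30, 60, 82, 97.
Observation 87.3 falls in the class 130 – <140.
L = 130, CF = 82, f = 15, h = 10.
P90 = 130 + ((87.3 − 82)/15)·10 = 130 + 3.53333 = 133.533.

133.53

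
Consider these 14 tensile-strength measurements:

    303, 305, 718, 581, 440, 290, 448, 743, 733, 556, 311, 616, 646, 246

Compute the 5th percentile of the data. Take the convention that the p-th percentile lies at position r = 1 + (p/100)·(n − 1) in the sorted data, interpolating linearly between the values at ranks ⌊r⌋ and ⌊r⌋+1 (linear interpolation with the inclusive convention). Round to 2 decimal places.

Sorted: 246, 290, 303, 305, 311, 440, 448, 556, 581, 616, 646, 718, 733, 743.
n = 14.
r = 1 + (5/100)·(14 − 1) = 1 + 0.65 = 1.65.
Rank 1 is 246 and rank 2 is 290.
Interpolate: 246 + 0.65·(290 − 246) = 246 + 0.65·44 = 274.6.

274.60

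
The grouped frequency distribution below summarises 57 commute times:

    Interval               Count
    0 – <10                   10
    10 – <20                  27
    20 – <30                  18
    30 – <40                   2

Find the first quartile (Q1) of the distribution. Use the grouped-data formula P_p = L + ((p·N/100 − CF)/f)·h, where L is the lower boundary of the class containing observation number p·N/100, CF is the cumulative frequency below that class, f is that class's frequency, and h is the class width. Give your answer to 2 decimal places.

11.57

N = 57; target position k = 25/100 · 57 = 14.25.
Cumulative frequencies: 10, 37, 55, 57.
Observation 14.25 falls in the class 10 – <20.
L = 10, CF = 10, f = 27, h = 10.
P25 = 10 + ((14.25 − 10)/27)·10 = 10 + 1.57407 = 11.5741.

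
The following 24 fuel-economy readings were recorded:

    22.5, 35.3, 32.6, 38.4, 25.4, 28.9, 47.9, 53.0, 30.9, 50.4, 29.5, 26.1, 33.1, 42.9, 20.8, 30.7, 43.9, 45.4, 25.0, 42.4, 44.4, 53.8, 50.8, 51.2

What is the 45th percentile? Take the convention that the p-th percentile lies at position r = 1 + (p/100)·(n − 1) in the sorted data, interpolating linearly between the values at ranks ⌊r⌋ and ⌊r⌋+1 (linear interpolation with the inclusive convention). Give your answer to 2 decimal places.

33.87

Sorted: 20.8, 22.5, 25.0, 25.4, 26.1, 28.9, 29.5, 30.7, 30.9, 32.6, 33.1, 35.3, 38.4, 42.4, 42.9, 43.9, 44.4, 45.4, 47.9, 50.4, 50.8, 51.2, 53.0, 53.8.
n = 24.
r = 1 + (45/100)·(24 − 1) = 1 + 10.35 = 11.35.
Rank 11 is 33.1 and rank 12 is 35.3.
Interpolate: 33.1 + 0.35·(35.3 − 33.1) = 33.1 + 0.35·2.2 = 33.87.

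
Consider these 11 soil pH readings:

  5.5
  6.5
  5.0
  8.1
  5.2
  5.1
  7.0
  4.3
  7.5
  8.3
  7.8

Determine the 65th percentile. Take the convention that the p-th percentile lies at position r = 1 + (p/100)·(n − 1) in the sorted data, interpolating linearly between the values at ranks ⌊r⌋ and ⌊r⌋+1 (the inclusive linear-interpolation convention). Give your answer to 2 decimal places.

7.25

Sorted: 4.3, 5.0, 5.1, 5.2, 5.5, 6.5, 7.0, 7.5, 7.8, 8.1, 8.3.
n = 11.
r = 1 + (65/100)·(11 − 1) = 1 + 6.5 = 7.5.
Rank 7 is 7.0 and rank 8 is 7.5.
Interpolate: 7.0 + 0.5·(7.5 − 7.0) = 7.0 + 0.5·0.5 = 7.25.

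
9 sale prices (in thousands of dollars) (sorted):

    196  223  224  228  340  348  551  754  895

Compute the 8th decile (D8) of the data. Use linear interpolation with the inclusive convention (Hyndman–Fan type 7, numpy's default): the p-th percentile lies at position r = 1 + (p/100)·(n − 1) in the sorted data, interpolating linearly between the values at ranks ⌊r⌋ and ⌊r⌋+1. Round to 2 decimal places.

632.20

n = 9.
r = 1 + (80/100)·(9 − 1) = 1 + 6.4 = 7.4.
Rank 7 is 551 and rank 8 is 754.
Interpolate: 551 + 0.4·(754 − 551) = 551 + 0.4·203 = 632.2.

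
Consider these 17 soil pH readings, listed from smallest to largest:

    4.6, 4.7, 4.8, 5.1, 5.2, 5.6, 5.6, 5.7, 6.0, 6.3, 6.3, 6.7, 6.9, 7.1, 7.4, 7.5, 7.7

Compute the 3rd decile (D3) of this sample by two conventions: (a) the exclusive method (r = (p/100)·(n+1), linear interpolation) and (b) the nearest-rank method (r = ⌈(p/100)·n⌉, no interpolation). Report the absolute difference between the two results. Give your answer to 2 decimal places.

n = 17.
(a) r = 5.4; between ranks 5 (5.2) and 6 (5.6): 5.36.
(b) the nearest-rank method: rank 6 → 5.6.
|5.36 − 5.6| = 0.24.

0.24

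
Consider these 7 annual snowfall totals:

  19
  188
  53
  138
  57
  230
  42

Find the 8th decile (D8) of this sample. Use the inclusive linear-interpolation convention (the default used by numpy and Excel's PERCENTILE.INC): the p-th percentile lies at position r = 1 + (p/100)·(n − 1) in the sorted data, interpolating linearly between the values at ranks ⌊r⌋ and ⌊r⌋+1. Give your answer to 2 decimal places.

Sorted: 19, 42, 53, 57, 138, 188, 230.
n = 7.
r = 1 + (80/100)·(7 − 1) = 1 + 4.8 = 5.8.
Rank 5 is 138 and rank 6 is 188.
Interpolate: 138 + 0.8·(188 − 138) = 138 + 0.8·50 = 178.

178.00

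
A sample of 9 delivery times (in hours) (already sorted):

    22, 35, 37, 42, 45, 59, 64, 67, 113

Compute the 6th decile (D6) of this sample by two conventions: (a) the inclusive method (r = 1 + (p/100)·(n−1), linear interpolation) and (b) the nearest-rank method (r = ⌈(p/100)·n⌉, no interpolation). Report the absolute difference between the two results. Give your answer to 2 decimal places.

2.80

n = 9.
(a) r = 5.8; between ranks 5 (45) and 6 (59): 56.2.
(b) the nearest-rank method: rank 6 → 59.
|56.2 − 59| = 2.8.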